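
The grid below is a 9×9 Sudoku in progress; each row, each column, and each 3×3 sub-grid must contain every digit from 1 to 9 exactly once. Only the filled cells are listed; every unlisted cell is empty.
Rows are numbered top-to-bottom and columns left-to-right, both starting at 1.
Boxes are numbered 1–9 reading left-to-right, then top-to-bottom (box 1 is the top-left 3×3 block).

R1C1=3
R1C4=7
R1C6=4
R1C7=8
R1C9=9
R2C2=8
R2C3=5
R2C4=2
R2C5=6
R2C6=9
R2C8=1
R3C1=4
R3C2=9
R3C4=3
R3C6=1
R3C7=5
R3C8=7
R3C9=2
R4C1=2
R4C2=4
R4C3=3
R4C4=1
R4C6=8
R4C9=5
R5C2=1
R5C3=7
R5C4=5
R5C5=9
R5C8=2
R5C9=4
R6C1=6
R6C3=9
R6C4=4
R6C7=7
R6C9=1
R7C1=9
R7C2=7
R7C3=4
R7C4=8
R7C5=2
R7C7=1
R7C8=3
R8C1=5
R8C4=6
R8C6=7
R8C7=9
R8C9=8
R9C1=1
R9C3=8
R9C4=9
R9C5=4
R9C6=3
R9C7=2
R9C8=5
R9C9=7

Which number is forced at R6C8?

Row 6 already contains {1, 4, 6, 7, 9}.
Column 8 already contains {1, 2, 3, 5, 7}.
Its 3×3 block (box 6) already contains {1, 2, 4, 5, 7}.
The only value from 1–9 not eliminated is 8, so R6C8 = 8.

8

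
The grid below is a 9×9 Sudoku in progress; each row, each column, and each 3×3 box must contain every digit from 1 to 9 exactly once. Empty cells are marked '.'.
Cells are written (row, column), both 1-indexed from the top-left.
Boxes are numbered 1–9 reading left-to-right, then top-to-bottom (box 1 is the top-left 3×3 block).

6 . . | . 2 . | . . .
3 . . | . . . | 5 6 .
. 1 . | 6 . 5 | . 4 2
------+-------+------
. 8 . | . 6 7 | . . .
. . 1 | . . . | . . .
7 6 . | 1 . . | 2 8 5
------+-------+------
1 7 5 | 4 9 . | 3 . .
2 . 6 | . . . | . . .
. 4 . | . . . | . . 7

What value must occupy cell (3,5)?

3

Cell (3,5) itself could take any of {3, 7, 8} by direct elimination.
Consider where 3 can go in row 3.
(3,1) is out (column 1 already has a 3).
(3,3) is out (box 1 already has a 3).
(3,7) is out (column 7 already has a 3).
So the only cell in row 3 that can hold 3 is (3,5).
Therefore (3,5) = 3.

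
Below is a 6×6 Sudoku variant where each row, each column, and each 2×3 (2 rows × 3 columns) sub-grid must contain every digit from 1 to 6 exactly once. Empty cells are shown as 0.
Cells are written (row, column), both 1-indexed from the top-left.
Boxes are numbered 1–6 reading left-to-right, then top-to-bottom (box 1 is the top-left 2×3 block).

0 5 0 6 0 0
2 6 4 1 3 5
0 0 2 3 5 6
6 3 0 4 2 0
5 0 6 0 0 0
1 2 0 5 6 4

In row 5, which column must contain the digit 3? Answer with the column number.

Consider where 3 can go in row 5.
(5,2) is out (column 2 already has a 3).
(5,4) is out (column 4 already has a 3).
(5,5) is out (column 5 already has a 3).
So the only cell in row 5 that can hold 3 is (5,6).
That is column 6.

6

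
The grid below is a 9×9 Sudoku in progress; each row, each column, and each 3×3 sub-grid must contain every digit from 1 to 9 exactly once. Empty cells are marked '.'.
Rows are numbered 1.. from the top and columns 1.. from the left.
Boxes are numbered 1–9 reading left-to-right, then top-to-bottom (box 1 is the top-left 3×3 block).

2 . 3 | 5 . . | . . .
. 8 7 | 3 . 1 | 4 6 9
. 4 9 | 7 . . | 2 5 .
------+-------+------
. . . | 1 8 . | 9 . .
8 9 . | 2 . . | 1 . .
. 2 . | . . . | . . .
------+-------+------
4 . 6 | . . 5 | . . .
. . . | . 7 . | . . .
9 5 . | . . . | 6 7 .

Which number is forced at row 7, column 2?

Cell row 7, column 2 itself could take any of {1, 3, 7} by direct elimination.
Consider where 7 can go in box 7.
row 8, column 1 is out (row 8 already has a 7).
row 8, column 2 is out (row 8 already has a 7).
row 8, column 3 is out (row 8 already has a 7).
row 9, column 3 is out (row 9 already has a 7).
So the only cell in box 7 that can hold 7 is row 7, column 2.
Therefore row 7, column 2 = 7.

7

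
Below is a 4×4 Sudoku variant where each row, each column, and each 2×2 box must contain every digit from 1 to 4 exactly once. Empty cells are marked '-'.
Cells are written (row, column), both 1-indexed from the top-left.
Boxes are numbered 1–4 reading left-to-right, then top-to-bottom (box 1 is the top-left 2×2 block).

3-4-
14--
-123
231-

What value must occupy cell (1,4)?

1

Cell (1,4) itself could take any of {1, 2} by direct elimination.
Consider where 1 can go in row 1.
(1,2) is out (column 2 already has a 1).
So the only cell in row 1 that can hold 1 is (1,4).
Therefore (1,4) = 1.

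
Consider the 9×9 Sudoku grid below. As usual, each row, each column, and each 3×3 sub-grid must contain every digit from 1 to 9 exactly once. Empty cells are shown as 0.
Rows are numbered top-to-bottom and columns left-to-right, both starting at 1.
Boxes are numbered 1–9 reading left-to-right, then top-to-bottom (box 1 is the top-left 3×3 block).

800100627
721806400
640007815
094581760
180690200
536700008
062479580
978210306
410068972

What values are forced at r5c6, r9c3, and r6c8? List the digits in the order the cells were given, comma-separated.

3,5,9

For r5c6:
  Consider where 3 can go in box 5.
  r6c5 is out (row 6 already has a 3).
  r6c6 is out (row 6 already has a 3).
  So the only cell in box 5 that can hold 3 is r5c6.
  So r5c6 = 3.
For r9c3:
  Consider where 5 can go in box 7.
  r7c1 is out (row 7 already has a 5).
  So the only cell in box 7 that can hold 5 is r9c3.
  So r9c3 = 5.
For r6c8:
  Consider where 9 can go in row 6.
  r6c5 is out (column 5 already has a 9).
  r6c6 is out (column 6 already has a 9).
  r6c7 is out (column 7 already has a 9).
  So the only cell in row 6 that can hold 9 is r6c8.
  So r6c8 = 9.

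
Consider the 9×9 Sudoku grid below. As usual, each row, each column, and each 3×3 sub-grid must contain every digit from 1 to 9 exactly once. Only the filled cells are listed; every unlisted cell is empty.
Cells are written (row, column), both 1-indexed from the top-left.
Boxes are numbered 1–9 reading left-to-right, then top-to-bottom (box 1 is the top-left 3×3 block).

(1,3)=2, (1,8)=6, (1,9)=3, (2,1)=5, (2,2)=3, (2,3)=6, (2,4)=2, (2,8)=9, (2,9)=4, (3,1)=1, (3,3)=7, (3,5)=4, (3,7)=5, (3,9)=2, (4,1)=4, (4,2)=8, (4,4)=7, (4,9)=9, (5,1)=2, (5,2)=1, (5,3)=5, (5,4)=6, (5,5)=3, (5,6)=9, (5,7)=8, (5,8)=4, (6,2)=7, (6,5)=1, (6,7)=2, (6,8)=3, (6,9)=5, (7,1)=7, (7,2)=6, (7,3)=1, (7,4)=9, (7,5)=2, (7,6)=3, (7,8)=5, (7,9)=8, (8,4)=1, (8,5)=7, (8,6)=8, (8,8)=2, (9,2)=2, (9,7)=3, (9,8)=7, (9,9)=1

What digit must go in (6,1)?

6

Cell (6,1) itself could take any of {6, 9} by direct elimination.
Consider where 6 can go in column 1.
(1,1) is out (row 1 already has a 6).
(8,1) is out (box 7 already has a 6).
(9,1) is out (box 7 already has a 6).
So the only cell in column 1 that can hold 6 is (6,1).
Therefore (6,1) = 6.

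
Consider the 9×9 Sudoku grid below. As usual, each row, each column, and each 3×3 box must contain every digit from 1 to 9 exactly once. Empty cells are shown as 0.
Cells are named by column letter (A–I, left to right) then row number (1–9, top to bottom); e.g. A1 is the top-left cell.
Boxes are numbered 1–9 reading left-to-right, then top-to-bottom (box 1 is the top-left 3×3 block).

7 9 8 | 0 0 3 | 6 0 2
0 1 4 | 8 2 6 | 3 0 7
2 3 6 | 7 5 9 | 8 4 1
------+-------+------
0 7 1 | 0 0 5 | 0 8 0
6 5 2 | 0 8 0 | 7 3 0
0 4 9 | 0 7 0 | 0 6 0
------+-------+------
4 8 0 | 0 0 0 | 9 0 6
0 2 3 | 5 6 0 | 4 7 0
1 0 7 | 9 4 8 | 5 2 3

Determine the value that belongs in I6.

5

Row 6 already contains {4, 6, 7, 9}.
Column I already contains {1, 2, 3, 6, 7}.
Its 3×3 block (box 6) already contains {3, 6, 7, 8}.
The only value from 1–9 not eliminated is 5, so I6 = 5.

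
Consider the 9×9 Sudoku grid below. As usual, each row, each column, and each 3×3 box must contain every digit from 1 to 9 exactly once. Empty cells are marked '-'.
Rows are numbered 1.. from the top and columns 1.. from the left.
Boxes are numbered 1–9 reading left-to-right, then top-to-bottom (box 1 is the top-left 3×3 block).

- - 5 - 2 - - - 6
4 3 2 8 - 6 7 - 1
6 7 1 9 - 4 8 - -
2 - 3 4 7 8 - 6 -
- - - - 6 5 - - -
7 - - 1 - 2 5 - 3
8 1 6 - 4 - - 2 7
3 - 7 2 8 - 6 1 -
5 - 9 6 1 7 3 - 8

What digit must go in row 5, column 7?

2

Cell row 5, column 7 itself could take any of {1, 2, 4, 9} by direct elimination.
Consider where 2 can go in column 7.
row 1, column 7 is out (row 1 already has a 2).
row 4, column 7 is out (row 4 already has a 2).
row 7, column 7 is out (row 7 already has a 2).
So the only cell in column 7 that can hold 2 is row 5, column 7.
Therefore row 5, column 7 = 2.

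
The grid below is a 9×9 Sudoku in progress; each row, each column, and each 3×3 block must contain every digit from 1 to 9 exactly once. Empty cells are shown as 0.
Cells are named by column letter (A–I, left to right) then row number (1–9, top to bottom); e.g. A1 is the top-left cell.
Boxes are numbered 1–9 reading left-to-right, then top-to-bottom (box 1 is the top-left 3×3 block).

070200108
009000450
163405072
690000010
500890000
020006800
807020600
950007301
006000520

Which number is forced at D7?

5

Cell D7 itself could take any of {1, 3, 5, 9} by direct elimination.
Consider where 5 can go in row 7.
B7 is out (column B already has a 5).
F7 is out (column F already has a 5).
H7 is out (column H already has a 5).
I7 is out (box 9 already has a 5).
So the only cell in row 7 that can hold 5 is D7.
Therefore D7 = 5.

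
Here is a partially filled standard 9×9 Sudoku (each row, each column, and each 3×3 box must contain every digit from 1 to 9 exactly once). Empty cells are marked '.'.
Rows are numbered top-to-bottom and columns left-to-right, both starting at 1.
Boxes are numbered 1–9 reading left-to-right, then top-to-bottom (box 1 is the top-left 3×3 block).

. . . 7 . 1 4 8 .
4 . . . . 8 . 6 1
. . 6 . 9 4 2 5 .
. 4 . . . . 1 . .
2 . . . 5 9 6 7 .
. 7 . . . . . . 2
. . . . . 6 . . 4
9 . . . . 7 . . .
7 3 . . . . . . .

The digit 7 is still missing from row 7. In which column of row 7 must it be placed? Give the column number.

Consider where 7 can go in row 7.
r7c1 is out (column 1 already has a 7). r7c2 is out (column 2 already has a 7). r7c3 is out (box 7 already has a 7). r7c4 is out (column 4 already has a 7). The remaining empty cells in row 7 are similarly blocked.
So the only cell in row 7 that can hold 7 is r7c7.
That is column 7.

7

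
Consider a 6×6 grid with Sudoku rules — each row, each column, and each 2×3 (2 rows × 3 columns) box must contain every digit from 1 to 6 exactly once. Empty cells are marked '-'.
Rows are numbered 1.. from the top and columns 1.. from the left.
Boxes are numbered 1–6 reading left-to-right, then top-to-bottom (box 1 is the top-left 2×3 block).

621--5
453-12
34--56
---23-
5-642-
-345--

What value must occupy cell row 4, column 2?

6

Cell row 4, column 2 itself could take any of {1, 6} by direct elimination.
Consider where 6 can go in box 3.
row 3, column 3 is out (row 3 already has a 6).
row 4, column 1 is out (column 1 already has a 6).
row 4, column 3 is out (column 3 already has a 6).
So the only cell in box 3 that can hold 6 is row 4, column 2.
Therefore row 4, column 2 = 6.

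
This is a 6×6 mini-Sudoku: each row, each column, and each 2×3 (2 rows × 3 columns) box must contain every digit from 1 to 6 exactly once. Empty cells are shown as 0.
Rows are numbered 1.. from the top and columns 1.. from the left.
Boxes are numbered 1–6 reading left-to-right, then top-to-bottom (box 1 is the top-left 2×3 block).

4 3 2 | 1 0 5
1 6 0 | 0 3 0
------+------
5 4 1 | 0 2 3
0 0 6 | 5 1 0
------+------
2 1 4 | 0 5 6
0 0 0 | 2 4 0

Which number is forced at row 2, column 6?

Cell row 2, column 6 itself could take any of {2, 4} by direct elimination.
Consider where 2 can go in column 6.
row 4, column 6 is out (box 4 already has a 2).
row 6, column 6 is out (row 6 already has a 2).
So the only cell in column 6 that can hold 2 is row 2, column 6.
Therefore row 2, column 6 = 2.

2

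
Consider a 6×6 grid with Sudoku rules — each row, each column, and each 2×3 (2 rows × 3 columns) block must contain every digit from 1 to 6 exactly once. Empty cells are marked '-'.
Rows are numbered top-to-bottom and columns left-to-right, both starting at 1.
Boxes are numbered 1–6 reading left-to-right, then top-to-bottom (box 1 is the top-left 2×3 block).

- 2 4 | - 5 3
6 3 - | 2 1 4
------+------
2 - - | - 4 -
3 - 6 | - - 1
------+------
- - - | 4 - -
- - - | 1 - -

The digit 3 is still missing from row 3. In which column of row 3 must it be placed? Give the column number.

Consider where 3 can go in row 3.
R3C2 is out (column 2 already has a 3).
R3C3 is out (box 3 already has a 3).
R3C6 is out (column 6 already has a 3).
So the only cell in row 3 that can hold 3 is R3C4.
That is column 4.

4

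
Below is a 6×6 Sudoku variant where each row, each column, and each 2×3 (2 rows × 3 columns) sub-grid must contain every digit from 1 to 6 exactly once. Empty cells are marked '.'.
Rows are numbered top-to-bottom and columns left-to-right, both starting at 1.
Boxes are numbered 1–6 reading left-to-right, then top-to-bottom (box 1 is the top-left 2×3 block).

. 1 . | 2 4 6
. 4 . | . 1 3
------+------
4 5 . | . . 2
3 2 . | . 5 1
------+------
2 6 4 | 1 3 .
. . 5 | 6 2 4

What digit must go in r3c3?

1

Cell r3c3 itself could take any of {1, 6} by direct elimination.
Consider where 1 can go in box 3.
r4c3 is out (row 4 already has a 1).
So the only cell in box 3 that can hold 1 is r3c3.
Therefore r3c3 = 1.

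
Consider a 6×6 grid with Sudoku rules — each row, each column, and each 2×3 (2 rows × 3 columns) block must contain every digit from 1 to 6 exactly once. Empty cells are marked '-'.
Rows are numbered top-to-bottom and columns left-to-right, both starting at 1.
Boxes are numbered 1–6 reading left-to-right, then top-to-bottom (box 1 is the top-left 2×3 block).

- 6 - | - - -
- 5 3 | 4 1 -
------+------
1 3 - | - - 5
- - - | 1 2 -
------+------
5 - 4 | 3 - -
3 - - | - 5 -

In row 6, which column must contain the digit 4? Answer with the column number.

6

Consider where 4 can go in row 6.
r6c2 is out (box 5 already has a 4).
r6c3 is out (column 3 already has a 4).
r6c4 is out (column 4 already has a 4).
So the only cell in row 6 that can hold 4 is r6c6.
That is column 6.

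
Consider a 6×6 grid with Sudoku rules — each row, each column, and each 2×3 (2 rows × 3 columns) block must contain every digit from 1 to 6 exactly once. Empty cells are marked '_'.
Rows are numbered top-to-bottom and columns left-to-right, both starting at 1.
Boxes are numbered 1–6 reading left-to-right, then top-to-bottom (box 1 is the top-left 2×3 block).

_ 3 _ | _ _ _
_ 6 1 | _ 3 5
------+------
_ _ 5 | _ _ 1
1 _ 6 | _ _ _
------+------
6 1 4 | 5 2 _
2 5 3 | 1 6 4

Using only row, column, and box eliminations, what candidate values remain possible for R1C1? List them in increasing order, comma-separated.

4,5

Row 1 already contains {3}.
Column 1 already contains {1, 2, 6}.
Its 2×3 block (box 1) already contains {1, 3, 6}.
Removing those from 1–6 leaves {4, 5} as the candidates for R1C1.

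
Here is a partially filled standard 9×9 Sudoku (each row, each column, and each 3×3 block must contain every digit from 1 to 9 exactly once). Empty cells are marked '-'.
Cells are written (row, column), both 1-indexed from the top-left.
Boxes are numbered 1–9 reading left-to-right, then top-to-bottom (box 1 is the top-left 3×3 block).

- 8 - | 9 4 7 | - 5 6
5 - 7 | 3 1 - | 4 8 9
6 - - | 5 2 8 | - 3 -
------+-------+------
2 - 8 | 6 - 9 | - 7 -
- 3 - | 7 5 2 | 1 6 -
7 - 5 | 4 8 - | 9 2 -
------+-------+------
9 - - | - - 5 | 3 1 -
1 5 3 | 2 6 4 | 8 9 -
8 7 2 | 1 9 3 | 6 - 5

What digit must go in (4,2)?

Cell (4,2) itself could take any of {1, 4} by direct elimination.
Consider where 1 can go in row 4.
(4,5) is out (column 5 already has a 1).
(4,7) is out (column 7 already has a 1).
(4,9) is out (box 6 already has a 1).
So the only cell in row 4 that can hold 1 is (4,2).
Therefore (4,2) = 1.

1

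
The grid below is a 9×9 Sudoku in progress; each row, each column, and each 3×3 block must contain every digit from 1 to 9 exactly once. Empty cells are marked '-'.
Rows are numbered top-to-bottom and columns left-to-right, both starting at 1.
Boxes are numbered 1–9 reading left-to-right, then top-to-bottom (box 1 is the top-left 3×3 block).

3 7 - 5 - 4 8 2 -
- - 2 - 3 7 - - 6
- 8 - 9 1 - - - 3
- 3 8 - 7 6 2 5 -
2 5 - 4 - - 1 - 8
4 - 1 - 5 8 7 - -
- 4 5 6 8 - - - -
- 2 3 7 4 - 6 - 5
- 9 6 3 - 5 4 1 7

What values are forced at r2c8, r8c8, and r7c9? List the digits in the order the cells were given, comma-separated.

For r2c8:
  Consider where 4 can go in row 2.
  r2c1 is out (column 1 already has a 4).
  r2c2 is out (column 2 already has a 4).
  r2c4 is out (column 4 already has a 4).
  r2c7 is out (column 7 already has a 4).
  So the only cell in row 2 that can hold 4 is r2c8.
  So r2c8 = 4.
For r8c8:
  Consider where 8 can go in column 8.
  r2c8 is out (box 3 already has a 8).
  r3c8 is out (row 3 already has a 8).
  r5c8 is out (row 5 already has a 8).
  r6c8 is out (row 6 already has a 8).
  r7c8 is out (row 7 already has a 8).
  So the only cell in column 8 that can hold 8 is r8c8.
  So r8c8 = 8.
For r7c9:
  Consider where 2 can go in box 9.
  r7c7 is out (column 7 already has a 2).
  r7c8 is out (column 8 already has a 2).
  r8c8 is out (row 8 already has a 2).
  So the only cell in box 9 that can hold 2 is r7c9.
  So r7c9 = 2.

4,8,2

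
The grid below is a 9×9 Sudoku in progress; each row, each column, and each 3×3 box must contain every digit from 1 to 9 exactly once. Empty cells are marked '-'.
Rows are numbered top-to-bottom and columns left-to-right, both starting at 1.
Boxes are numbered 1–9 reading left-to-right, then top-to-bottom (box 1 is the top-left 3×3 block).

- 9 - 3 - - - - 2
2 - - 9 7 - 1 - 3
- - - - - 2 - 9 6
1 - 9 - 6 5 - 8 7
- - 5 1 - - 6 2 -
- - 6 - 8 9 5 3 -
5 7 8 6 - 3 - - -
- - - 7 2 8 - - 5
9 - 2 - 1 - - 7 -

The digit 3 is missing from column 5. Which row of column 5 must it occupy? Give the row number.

Consider where 3 can go in column 5.
R1C5 is out (row 1 already has a 3).
R3C5 is out (box 2 already has a 3).
R7C5 is out (row 7 already has a 3).
So the only cell in column 5 that can hold 3 is R5C5.
That is row 5.

5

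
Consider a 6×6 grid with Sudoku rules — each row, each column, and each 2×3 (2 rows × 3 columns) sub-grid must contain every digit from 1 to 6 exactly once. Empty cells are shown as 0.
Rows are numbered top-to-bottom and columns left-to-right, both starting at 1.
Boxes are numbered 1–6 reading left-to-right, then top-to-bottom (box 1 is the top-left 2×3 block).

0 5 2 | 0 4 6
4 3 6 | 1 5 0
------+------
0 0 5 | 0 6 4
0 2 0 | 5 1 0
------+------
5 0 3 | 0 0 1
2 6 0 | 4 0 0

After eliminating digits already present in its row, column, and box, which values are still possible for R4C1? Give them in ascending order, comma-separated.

Row 4 already contains {1, 2, 5}.
Column 1 already contains {2, 4, 5}.
Its 2×3 block (box 3) already contains {2, 5}.
Removing those from 1–6 leaves {3, 6} as the candidates for R4C1.

3,6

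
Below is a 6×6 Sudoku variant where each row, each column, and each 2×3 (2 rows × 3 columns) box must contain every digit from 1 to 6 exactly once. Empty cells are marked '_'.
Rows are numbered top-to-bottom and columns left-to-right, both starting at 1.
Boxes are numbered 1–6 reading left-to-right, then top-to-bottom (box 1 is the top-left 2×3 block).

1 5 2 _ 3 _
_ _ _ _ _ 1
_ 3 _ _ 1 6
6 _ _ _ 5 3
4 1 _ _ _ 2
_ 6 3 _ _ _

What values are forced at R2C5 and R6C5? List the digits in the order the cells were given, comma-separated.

For R2C5:
  Consider where 2 can go in column 5.
  R5C5 is out (row 5 already has a 2).
  R6C5 is out (box 6 already has a 2).
  So the only cell in column 5 that can hold 2 is R2C5.
  So R2C5 = 2.
For R6C5:
  Row 6 already contains {3, 6}.
  Column 5 already contains {1, 3, 5}.
  Its 2×3 block (box 6) already contains {2}.
  The only value from 1–6 not eliminated is 4, so R6C5 = 4.

2,4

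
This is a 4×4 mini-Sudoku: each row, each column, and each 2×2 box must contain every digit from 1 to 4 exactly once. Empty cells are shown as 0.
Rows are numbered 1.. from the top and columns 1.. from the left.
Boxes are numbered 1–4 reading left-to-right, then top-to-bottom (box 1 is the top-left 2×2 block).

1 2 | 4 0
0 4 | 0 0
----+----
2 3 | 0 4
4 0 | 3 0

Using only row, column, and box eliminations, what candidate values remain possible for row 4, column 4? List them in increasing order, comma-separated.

Row 4 already contains {3, 4}.
Column 4 already contains {4}.
Its 2×2 block (box 4) already contains {3, 4}.
Removing those from 1–4 leaves {1, 2} as the candidates for row 4, column 4.

1,2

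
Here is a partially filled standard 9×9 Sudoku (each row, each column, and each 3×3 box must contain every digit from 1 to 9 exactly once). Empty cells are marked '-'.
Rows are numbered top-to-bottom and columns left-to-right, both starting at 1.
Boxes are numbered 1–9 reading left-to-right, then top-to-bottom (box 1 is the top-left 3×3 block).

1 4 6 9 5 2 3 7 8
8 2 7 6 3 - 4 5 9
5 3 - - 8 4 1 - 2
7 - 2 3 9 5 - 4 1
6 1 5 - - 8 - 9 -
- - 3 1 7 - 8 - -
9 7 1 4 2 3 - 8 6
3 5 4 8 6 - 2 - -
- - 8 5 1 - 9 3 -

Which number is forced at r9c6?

7

Row 9 already contains {1, 3, 5, 8, 9}.
Column 6 already contains {2, 3, 4, 5, 8}.
Its 3×3 block (box 8) already contains {1, 2, 3, 4, 5, 6, 8}.
The only value from 1–9 not eliminated is 7, so r9c6 = 7.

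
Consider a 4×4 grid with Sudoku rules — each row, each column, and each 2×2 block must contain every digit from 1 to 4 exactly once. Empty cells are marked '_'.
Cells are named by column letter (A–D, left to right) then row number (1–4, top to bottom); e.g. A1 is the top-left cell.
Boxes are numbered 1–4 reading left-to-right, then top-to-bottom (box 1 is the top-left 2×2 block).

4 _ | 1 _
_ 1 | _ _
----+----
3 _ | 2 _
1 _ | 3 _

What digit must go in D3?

Cell D3 itself could take any of {1, 4} by direct elimination.
Consider where 1 can go in row 3.
B3 is out (column B already has a 1).
So the only cell in row 3 that can hold 1 is D3.
Therefore D3 = 1.

1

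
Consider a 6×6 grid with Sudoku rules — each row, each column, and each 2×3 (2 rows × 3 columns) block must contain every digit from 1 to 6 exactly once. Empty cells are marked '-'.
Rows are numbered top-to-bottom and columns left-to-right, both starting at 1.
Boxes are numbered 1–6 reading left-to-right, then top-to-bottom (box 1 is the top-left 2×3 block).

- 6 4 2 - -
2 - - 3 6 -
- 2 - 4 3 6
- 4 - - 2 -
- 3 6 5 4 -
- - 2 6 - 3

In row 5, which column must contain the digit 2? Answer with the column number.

Consider where 2 can go in row 5.
R5C1 is out (column 1 already has a 2).
So the only cell in row 5 that can hold 2 is R5C6.
That is column 6.

6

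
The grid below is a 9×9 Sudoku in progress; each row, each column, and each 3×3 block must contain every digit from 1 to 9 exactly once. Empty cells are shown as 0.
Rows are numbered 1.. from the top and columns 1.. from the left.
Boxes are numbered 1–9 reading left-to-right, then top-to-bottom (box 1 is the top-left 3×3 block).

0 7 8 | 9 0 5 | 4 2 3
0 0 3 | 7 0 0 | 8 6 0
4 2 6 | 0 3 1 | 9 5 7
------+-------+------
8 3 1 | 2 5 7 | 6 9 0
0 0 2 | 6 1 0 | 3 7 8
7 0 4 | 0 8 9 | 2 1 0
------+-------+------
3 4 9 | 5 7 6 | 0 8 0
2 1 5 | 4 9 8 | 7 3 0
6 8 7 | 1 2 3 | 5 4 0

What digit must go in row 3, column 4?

Row 3 already contains {1, 2, 3, 4, 5, 6, 7, 9}.
Column 4 already contains {1, 2, 4, 5, 6, 7, 9}.
Its 3×3 block (box 2) already contains {1, 3, 5, 7, 9}.
The only value from 1–9 not eliminated is 8, so row 3, column 4 = 8.

8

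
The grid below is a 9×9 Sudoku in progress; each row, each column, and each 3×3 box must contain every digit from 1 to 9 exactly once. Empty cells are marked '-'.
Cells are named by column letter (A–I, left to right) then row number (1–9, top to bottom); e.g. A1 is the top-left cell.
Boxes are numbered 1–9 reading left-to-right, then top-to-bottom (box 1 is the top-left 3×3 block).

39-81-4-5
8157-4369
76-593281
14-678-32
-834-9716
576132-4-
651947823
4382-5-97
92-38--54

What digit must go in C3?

Row 3 already contains {1, 2, 3, 5, 6, 7, 8, 9}.
Column C already contains {1, 3, 5, 6, 8}.
Its 3×3 block (box 1) already contains {1, 3, 5, 6, 7, 8, 9}.
The only value from 1–9 not eliminated is 4, so C3 = 4.

4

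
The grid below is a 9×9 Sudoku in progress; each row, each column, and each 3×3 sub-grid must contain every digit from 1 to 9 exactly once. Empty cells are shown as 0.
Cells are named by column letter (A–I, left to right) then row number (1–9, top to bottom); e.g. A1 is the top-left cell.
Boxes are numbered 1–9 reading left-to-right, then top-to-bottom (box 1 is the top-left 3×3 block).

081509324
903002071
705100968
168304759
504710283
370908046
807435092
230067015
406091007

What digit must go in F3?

Row 3 already contains {1, 5, 6, 7, 8, 9}.
Column F already contains {1, 2, 4, 5, 7, 8, 9}.
Its 3×3 block (box 2) already contains {1, 2, 5, 9}.
The only value from 1–9 not eliminated is 3, so F3 = 3.

3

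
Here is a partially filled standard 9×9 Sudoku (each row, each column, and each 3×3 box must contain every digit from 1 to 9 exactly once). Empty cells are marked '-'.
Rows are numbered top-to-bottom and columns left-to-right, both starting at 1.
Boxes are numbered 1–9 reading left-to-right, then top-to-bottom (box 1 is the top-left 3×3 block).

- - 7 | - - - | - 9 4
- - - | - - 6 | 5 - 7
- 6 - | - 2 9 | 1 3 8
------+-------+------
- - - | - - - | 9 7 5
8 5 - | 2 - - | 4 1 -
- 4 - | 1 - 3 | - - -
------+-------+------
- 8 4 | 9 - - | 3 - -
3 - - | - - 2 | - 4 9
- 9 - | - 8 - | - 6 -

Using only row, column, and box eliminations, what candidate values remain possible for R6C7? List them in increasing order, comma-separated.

2,6,8

Row 6 already contains {1, 3, 4}.
Column 7 already contains {1, 3, 4, 5, 9}.
Its 3×3 block (box 6) already contains {1, 4, 5, 7, 9}.
Removing those from 1–9 leaves {2, 6, 8} as the candidates for R6C7.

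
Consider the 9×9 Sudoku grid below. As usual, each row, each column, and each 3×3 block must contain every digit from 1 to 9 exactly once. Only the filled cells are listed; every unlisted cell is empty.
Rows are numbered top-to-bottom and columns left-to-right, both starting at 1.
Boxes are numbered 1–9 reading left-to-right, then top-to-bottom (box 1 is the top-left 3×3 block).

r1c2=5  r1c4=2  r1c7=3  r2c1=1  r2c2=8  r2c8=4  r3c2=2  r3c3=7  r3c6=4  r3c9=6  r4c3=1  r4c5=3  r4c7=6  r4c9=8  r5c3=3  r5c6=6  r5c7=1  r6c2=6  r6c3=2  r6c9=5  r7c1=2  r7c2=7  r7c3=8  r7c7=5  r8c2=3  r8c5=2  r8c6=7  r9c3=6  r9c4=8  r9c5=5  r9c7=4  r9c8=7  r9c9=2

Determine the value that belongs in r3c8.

5

Cell r3c8 itself could take any of {1, 5, 8, 9} by direct elimination.
Consider where 5 can go in column 8.
r1c8 is out (row 1 already has a 5). r4c8 is out (box 6 already has a 5). r5c8 is out (box 6 already has a 5). r6c8 is out (row 6 already has a 5). The remaining empty cells in column 8 are similarly blocked.
So the only cell in column 8 that can hold 5 is r3c8.
Therefore r3c8 = 5.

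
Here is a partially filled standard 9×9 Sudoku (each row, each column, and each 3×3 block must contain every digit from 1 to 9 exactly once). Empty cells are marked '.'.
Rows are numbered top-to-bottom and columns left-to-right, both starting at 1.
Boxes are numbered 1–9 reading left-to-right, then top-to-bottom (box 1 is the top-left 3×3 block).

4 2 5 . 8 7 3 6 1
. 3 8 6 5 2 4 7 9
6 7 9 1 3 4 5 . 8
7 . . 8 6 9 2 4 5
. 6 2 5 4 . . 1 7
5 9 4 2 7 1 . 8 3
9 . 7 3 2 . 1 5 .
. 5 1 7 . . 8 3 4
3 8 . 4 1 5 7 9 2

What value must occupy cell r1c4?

9

Row 1 already contains {1, 2, 3, 4, 5, 6, 7, 8}.
Column 4 already contains {1, 2, 3, 4, 5, 6, 7, 8}.
Its 3×3 block (box 2) already contains {1, 2, 3, 4, 5, 6, 7, 8}.
The only value from 1–9 not eliminated is 9, so r1c4 = 9.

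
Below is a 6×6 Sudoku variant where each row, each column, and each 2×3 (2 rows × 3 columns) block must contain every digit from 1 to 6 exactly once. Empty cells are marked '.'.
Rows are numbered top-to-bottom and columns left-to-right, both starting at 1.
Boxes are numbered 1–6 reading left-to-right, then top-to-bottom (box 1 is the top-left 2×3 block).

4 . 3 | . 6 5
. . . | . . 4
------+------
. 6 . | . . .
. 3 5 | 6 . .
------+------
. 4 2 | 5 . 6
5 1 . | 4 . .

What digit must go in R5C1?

3

Row 5 already contains {2, 4, 5, 6}.
Column 1 already contains {4, 5}.
Its 2×3 block (box 5) already contains {1, 2, 4, 5}.
The only value from 1–6 not eliminated is 3, so R5C1 = 3.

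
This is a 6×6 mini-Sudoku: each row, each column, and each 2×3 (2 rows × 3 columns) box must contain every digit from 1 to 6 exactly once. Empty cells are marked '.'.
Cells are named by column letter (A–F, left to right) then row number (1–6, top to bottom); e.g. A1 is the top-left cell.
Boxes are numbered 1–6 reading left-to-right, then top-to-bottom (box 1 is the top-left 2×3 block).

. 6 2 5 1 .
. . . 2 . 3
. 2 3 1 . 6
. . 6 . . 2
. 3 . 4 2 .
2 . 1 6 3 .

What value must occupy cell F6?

5

Row 6 already contains {1, 2, 3, 6}.
Column F already contains {2, 3, 6}.
Its 2×3 block (box 6) already contains {2, 3, 4, 6}.
The only value from 1–6 not eliminated is 5, so F6 = 5.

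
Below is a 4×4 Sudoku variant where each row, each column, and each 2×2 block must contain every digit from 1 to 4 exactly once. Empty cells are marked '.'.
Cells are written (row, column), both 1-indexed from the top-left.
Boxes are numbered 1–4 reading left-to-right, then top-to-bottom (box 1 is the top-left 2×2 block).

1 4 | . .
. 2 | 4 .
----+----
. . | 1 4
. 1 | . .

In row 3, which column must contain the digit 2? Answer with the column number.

Consider where 2 can go in row 3.
(3,2) is out (column 2 already has a 2).
So the only cell in row 3 that can hold 2 is (3,1).
That is column 1.

1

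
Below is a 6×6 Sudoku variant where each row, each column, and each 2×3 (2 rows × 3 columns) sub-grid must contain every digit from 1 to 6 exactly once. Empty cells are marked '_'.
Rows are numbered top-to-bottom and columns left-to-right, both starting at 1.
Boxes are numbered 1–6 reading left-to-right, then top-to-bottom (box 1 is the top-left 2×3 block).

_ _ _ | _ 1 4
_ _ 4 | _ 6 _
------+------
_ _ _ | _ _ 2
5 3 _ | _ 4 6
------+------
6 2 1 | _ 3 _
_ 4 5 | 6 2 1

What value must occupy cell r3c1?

4

Cell r3c1 itself could take any of {1, 4} by direct elimination.
Consider where 4 can go in column 1.
r1c1 is out (row 1 already has a 4).
r2c1 is out (row 2 already has a 4).
r6c1 is out (row 6 already has a 4).
So the only cell in column 1 that can hold 4 is r3c1.
Therefore r3c1 = 4.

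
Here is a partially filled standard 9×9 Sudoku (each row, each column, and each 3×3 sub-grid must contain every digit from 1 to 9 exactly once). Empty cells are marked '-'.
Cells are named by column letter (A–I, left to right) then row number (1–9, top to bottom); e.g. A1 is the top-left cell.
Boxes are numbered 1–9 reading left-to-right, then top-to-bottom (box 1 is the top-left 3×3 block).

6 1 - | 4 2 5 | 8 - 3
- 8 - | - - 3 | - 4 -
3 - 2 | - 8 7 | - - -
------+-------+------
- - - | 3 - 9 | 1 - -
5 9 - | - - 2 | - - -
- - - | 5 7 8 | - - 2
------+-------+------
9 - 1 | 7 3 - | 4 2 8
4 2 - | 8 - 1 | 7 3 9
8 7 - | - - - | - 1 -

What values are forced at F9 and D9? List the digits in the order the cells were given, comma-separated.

4,2

For F9:
  Consider where 4 can go in column F.
  F7 is out (row 7 already has a 4).
  So the only cell in column F that can hold 4 is F9.
  So F9 = 4.
For D9:
  Consider where 2 can go in row 9.
  C9 is out (column C already has a 2).
  E9 is out (column E already has a 2).
  F9 is out (column F already has a 2).
  G9 is out (box 9 already has a 2).
  I9 is out (column I already has a 2).
  So the only cell in row 9 that can hold 2 is D9.
  So D9 = 2.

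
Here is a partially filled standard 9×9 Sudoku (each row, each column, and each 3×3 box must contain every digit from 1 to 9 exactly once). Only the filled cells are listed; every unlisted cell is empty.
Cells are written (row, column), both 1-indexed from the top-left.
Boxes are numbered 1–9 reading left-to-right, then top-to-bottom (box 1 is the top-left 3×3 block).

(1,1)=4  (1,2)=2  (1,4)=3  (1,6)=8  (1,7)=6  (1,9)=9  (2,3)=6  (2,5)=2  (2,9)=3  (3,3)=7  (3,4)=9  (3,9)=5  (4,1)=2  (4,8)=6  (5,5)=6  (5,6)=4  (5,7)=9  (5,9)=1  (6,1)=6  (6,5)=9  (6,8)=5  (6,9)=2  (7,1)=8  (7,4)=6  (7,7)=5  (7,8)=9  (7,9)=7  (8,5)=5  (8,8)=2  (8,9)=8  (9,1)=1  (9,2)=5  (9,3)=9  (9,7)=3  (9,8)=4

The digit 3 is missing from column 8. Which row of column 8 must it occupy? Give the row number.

Consider where 3 can go in column 8.
(1,8) is out (row 1 already has a 3).
(2,8) is out (row 2 already has a 3).
(3,8) is out (box 3 already has a 3).
So the only cell in column 8 that can hold 3 is (5,8).
That is row 5.

5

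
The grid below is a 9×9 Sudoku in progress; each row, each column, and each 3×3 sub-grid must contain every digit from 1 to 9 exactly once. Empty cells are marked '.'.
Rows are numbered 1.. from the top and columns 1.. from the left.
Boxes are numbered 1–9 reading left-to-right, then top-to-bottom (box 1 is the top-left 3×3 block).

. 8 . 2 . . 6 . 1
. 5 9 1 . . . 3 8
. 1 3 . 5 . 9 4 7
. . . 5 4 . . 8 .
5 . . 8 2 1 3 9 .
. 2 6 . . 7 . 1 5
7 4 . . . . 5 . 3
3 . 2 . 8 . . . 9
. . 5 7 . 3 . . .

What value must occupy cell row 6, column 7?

4

Row 6 already contains {1, 2, 5, 6, 7}.
Column 7 already contains {3, 5, 6, 9}.
Its 3×3 block (box 6) already contains {1, 3, 5, 8, 9}.
The only value from 1–9 not eliminated is 4, so row 6, column 7 = 4.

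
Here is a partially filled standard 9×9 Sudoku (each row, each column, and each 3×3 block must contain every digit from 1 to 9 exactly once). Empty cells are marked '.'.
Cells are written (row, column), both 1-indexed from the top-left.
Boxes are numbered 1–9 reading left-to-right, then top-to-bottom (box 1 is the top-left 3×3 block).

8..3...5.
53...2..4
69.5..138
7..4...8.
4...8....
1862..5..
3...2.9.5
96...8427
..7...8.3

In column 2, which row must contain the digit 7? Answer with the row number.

Consider where 7 can go in column 2.
(4,2) is out (row 4 already has a 7).
(5,2) is out (box 4 already has a 7).
(7,2) is out (box 7 already has a 7).
(9,2) is out (row 9 already has a 7).
So the only cell in column 2 that can hold 7 is (1,2).
That is row 1.

1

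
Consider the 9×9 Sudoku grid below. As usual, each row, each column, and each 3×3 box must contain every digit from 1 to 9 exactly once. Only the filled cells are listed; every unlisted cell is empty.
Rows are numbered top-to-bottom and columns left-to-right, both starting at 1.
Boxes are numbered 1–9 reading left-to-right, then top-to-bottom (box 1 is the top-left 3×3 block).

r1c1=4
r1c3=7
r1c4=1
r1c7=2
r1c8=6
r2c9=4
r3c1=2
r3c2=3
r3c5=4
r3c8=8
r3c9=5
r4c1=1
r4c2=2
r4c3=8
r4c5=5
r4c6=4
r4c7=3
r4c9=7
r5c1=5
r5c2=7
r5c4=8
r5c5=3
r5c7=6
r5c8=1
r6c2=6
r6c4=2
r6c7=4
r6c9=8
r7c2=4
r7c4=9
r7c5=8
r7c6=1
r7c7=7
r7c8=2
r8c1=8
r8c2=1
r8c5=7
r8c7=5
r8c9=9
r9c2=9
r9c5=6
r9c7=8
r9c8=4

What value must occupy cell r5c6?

Row 5 already contains {1, 3, 5, 6, 7, 8}.
Column 6 already contains {1, 4}.
Its 3×3 block (box 5) already contains {2, 3, 4, 5, 8}.
The only value from 1–9 not eliminated is 9, so r5c6 = 9.

9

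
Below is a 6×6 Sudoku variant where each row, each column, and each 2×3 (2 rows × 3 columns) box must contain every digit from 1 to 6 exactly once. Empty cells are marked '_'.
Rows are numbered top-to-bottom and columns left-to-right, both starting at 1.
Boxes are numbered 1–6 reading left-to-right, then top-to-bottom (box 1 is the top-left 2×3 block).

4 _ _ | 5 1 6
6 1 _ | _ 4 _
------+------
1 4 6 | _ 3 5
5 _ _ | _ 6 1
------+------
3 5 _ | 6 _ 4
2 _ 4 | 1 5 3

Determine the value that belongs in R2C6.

Row 2 already contains {1, 4, 6}.
Column 6 already contains {1, 3, 4, 5, 6}.
Its 2×3 block (box 2) already contains {1, 4, 5, 6}.
The only value from 1–6 not eliminated is 2, so R2C6 = 2.

2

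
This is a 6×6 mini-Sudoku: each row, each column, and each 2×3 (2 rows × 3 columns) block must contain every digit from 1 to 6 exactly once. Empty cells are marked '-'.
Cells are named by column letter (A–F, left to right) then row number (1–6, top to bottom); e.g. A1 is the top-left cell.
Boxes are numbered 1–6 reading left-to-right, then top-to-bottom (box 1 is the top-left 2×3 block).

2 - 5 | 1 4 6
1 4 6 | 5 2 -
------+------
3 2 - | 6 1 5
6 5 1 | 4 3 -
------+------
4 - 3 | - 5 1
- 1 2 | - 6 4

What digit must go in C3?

4

Row 3 already contains {1, 2, 3, 5, 6}.
Column C already contains {1, 2, 3, 5, 6}.
Its 2×3 block (box 3) already contains {1, 2, 3, 5, 6}.
The only value from 1–6 not eliminated is 4, so C3 = 4.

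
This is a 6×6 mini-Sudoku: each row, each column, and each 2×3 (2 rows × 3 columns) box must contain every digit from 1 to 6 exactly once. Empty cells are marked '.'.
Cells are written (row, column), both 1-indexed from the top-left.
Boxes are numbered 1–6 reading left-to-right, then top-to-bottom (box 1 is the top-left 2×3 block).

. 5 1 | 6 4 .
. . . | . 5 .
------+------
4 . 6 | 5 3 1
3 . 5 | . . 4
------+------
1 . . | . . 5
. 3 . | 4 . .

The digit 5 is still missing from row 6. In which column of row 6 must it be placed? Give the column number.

1

Consider where 5 can go in row 6.
(6,3) is out (column 3 already has a 5).
(6,5) is out (column 5 already has a 5).
(6,6) is out (column 6 already has a 5).
So the only cell in row 6 that can hold 5 is (6,1).
That is column 1.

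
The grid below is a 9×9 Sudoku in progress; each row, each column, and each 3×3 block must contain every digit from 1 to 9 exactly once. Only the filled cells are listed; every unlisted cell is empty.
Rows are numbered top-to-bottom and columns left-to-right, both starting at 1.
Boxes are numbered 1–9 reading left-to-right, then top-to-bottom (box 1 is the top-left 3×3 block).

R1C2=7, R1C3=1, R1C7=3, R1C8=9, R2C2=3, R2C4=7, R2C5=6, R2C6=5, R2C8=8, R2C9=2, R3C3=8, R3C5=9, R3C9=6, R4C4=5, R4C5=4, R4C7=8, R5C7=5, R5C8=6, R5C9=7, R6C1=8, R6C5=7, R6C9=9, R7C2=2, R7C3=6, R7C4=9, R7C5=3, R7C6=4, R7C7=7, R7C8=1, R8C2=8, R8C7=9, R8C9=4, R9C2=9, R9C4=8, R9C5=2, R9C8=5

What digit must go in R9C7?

Row 9 already contains {2, 5, 8, 9}.
Column 7 already contains {3, 5, 7, 8, 9}.
Its 3×3 block (box 9) already contains {1, 4, 5, 7, 9}.
The only value from 1–9 not eliminated is 6, so R9C7 = 6.

6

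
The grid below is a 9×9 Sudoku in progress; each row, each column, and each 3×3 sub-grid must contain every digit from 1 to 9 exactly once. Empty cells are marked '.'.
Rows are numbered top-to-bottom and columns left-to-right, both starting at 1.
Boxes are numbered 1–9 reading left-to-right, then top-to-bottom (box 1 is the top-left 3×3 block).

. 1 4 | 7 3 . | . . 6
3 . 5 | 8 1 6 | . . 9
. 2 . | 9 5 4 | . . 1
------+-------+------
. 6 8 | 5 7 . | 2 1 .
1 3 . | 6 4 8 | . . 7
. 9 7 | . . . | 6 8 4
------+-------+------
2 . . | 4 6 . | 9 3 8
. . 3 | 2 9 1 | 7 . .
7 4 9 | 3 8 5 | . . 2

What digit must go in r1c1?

Cell r1c1 itself could take any of {8, 9} by direct elimination.
Consider where 9 can go in box 1.
r2c2 is out (row 2 already has a 9).
r3c1 is out (row 3 already has a 9).
r3c3 is out (row 3 already has a 9).
So the only cell in box 1 that can hold 9 is r1c1.
Therefore r1c1 = 9.

9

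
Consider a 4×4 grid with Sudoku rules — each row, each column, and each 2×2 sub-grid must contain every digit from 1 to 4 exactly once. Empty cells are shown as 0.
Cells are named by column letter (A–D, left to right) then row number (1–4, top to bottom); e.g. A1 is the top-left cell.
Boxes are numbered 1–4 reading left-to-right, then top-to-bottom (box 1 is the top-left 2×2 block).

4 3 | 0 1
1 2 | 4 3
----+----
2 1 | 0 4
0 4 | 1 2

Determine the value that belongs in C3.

3

Row 3 already contains {1, 2, 4}.
Column C already contains {1, 4}.
Its 2×2 block (box 4) already contains {1, 2, 4}.
The only value from 1–4 not eliminated is 3, so C3 = 3.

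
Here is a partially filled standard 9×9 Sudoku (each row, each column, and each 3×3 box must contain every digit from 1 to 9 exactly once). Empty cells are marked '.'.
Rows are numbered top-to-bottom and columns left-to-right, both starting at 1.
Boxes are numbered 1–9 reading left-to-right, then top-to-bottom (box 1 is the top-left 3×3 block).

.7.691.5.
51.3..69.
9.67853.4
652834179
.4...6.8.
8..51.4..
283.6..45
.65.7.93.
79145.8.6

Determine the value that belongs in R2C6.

Row 2 already contains {1, 3, 5, 6, 9}.
Column 6 already contains {1, 4, 5, 6}.
Its 3×3 block (box 2) already contains {1, 3, 5, 6, 7, 8, 9}.
The only value from 1–9 not eliminated is 2, so R2C6 = 2.

2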